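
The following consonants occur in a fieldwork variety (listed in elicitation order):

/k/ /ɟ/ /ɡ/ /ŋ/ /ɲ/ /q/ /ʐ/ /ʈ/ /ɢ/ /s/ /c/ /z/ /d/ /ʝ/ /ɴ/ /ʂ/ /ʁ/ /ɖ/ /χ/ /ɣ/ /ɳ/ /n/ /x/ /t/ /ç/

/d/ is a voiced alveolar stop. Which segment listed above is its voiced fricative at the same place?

The voiced fricative at the same place is a voiced alveolar fricative — in this inventory, /z/.

/z/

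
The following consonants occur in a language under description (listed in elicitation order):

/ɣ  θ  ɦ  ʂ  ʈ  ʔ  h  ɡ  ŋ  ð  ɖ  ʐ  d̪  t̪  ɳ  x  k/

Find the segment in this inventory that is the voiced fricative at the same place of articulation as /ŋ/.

/ŋ/ is a velar nasal.
The voiced fricative at the same place is a voiced velar fricative — in this inventory, /ɣ/.

/ɣ/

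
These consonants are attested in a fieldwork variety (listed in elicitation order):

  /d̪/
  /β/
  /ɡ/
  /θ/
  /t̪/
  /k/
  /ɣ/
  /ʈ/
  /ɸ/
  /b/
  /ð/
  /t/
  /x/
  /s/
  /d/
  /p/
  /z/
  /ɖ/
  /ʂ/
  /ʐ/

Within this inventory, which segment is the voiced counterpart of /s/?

/z/

/s/ is a voiceless alveolar fricative.
The voiced counterpart is a voiced alveolar fricative — in this inventory, /z/.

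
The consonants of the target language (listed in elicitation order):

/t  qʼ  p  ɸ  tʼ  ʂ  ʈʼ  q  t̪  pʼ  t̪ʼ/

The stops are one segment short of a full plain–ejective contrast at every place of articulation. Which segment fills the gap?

/ʈ/

bilabial: plain /p/, ejective /pʼ/.
dental: plain /t̪/, ejective /t̪ʼ/.
alveolar: plain /t/, ejective /tʼ/.
retroflex: plain —, ejective /ʈʼ/.
uvular: plain /q/, ejective /qʼ/.
The retroflex row has no plain member, so the gap is the plain retroflex stop /ʈ/.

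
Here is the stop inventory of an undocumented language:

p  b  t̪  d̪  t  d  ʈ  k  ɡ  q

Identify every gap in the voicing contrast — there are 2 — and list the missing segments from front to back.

place of articulation  voiceless  voiced  
bilabial          p         b       
dental            t̪        d̪      
alveolar          t         d       
retroflex         ʈ         —       
velar             k         ɡ       
uvular            q         —       
Gaps, from front to back: retroflex lacks voiced (/ɖ/); uvular lacks voiced (/ɢ/).

/ɖ/, /ɢ/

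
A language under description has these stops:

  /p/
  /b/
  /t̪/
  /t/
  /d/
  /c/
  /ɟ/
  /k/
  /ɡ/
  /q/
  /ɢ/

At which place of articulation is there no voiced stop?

dental

Voiceless: /p/ (bilabial), /t̪/ (dental), /t/ (alveolar), /c/ (palatal), /k/ (velar), /q/ (uvular).
Voiced: /b/ (bilabial), /d/ (alveolar), /ɟ/ (palatal), /ɡ/ (velar), /ɢ/ (uvular).
Every place of articulation has a voiced member except dental, where /d̪/ would be expected.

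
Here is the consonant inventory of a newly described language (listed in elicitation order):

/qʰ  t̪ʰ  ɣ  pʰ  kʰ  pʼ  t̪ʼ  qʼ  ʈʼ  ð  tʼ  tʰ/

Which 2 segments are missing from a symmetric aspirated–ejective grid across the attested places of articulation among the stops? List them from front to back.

place of articulation  aspirated  ejective
bilabial          pʰ        pʼ      
dental            t̪ʰ       t̪ʼ     
alveolar          tʰ        tʼ      
retroflex         —         ʈʼ      
velar             kʰ        —       
uvular            qʰ        qʼ      
Gaps, from front to back: retroflex lacks aspirated (/ʈʰ/); velar lacks ejective (/kʼ/).

/ʈʰ/, /kʼ/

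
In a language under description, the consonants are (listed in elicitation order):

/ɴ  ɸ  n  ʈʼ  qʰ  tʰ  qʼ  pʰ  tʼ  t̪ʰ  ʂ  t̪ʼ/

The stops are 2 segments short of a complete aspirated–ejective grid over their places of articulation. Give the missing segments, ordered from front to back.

/pʼ/, /ʈʰ/

Aspirated: /pʰ/ (bilabial), /t̪ʰ/ (dental), /tʰ/ (alveolar), /qʰ/ (uvular).
Ejective: /t̪ʼ/ (dental), /tʼ/ (alveolar), /ʈʼ/ (retroflex), /qʼ/ (uvular).
Gaps, from front to back: bilabial lacks ejective (/pʼ/); retroflex lacks aspirated (/ʈʰ/).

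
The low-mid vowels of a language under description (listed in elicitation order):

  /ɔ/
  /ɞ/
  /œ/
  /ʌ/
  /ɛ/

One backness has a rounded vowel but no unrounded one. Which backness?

backness          unrounded  rounded 
front             ɛ         œ       
central           —         ɞ       
back              ʌ         ɔ       
Every backness has an unrounded member except central, where /ɜ/ would be expected.

central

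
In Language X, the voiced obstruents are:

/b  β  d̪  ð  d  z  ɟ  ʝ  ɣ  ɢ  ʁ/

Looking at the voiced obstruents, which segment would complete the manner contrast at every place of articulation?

bilabial: stop /b/, fricative /β/.
dental: stop /d̪/, fricative /ð/.
alveolar: stop /d/, fricative /z/.
palatal: stop /ɟ/, fricative /ʝ/.
velar: stop —, fricative /ɣ/.
uvular: stop /ɢ/, fricative /ʁ/.
The velar row has no stop member, so the gap is the velar stop /ɡ/.

/ɡ/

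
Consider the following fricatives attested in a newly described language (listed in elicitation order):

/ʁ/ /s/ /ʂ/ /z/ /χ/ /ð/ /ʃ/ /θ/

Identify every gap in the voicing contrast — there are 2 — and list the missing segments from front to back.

place of articulation  voiceless  voiced  
dental            θ         ð       
alveolar          s         z       
postalveolar      ʃ         —       
retroflex         ʂ         —       
uvular            χ         ʁ       
Gaps, from front to back: postalveolar lacks voiced (/ʒ/); retroflex lacks voiced (/ʐ/).

/ʒ/, /ʐ/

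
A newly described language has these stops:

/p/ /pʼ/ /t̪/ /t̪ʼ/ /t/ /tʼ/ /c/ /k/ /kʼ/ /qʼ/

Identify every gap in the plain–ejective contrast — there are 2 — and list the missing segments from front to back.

/cʼ/, /q/

bilabial: plain /p/, ejective /pʼ/.
dental: plain /t̪/, ejective /t̪ʼ/.
alveolar: plain /t/, ejective /tʼ/.
palatal: plain /c/, ejective —.
velar: plain /k/, ejective /kʼ/.
uvular: plain —, ejective /qʼ/.
Gaps, from front to back: palatal lacks ejective (/cʼ/); uvular lacks plain (/q/).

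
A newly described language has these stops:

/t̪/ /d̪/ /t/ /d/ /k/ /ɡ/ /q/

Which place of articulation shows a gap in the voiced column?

dental: voiceless /t̪/, voiced /d̪/.
alveolar: voiceless /t/, voiced /d/.
velar: voiceless /k/, voiced /ɡ/.
uvular: voiceless /q/, voiced —.
Every place of articulation has a voiced member except uvular, where /ɢ/ would be expected.

uvular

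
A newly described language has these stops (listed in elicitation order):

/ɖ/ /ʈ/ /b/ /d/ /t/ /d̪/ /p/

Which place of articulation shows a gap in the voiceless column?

place of articulation  voiceless  voiced  
bilabial          p         b       
dental            —         d̪      
alveolar          t         d       
retroflex         ʈ         ɖ       
Every place of articulation has a voiceless member except dental, where /t̪/ would be expected.

dental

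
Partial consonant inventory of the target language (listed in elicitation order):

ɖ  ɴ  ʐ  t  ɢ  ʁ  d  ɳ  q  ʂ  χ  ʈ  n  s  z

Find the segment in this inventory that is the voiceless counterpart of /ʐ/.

/ʂ/

/ʐ/ is a voiced retroflex fricative.
The voiceless counterpart is a voiceless retroflex fricative — in this inventory, /ʂ/.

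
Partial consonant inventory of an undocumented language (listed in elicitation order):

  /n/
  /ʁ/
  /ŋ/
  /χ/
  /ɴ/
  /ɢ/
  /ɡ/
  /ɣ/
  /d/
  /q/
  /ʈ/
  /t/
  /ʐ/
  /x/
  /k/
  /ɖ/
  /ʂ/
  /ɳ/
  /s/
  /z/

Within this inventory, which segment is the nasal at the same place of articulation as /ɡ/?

/ɡ/ is a voiced velar stop.
The nasal at the same place is a velar nasal — in this inventory, /ŋ/.

/ŋ/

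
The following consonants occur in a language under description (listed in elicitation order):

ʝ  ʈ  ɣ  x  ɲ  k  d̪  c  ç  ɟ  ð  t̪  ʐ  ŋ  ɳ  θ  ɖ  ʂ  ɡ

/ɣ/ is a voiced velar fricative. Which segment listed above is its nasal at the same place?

The nasal at the same place is a velar nasal — in this inventory, /ŋ/.

/ŋ/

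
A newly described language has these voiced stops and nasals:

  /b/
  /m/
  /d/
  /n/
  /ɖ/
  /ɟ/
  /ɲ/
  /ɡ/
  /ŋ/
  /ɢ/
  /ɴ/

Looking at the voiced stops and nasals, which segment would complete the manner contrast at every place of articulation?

Oral stop: /b/ (bilabial), /d/ (alveolar), /ɖ/ (retroflex), /ɟ/ (palatal), /ɡ/ (velar), /ɢ/ (uvular).
Nasal: /m/ (bilabial), /n/ (alveolar), /ɲ/ (palatal), /ŋ/ (velar), /ɴ/ (uvular).
The retroflex row has no nasal member, so the gap is the retroflex nasal /ɳ/.

/ɳ/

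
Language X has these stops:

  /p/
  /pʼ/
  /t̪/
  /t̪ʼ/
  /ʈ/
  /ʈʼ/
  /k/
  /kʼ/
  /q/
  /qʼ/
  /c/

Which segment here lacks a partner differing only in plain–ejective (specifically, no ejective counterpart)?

/c/

Bilabial: /p/ ~ /pʼ/
Dental: /t̪/ ~ /t̪ʼ/
Retroflex: /ʈ/ ~ /ʈʼ/
Velar: /k/ ~ /kʼ/
Uvular: /q/ ~ /qʼ/
Palatal: only /c/ (plain); no ejective partner.
So /c/ is the unpaired segment.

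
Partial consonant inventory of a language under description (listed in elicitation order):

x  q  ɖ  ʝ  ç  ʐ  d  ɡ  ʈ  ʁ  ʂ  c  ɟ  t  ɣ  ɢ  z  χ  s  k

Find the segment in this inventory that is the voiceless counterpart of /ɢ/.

/q/

/ɢ/ is a voiced uvular stop.
The voiceless counterpart is a voiceless uvular stop — in this inventory, /q/.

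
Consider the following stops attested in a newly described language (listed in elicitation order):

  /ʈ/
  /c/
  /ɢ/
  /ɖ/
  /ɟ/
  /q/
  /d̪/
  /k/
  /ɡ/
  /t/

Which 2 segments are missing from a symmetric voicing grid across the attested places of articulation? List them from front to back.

dental: voiceless —, voiced /d̪/.
alveolar: voiceless /t/, voiced —.
retroflex: voiceless /ʈ/, voiced /ɖ/.
palatal: voiceless /c/, voiced /ɟ/.
velar: voiceless /k/, voiced /ɡ/.
uvular: voiceless /q/, voiced /ɢ/.
Gaps, from front to back: dental lacks voiceless (/t̪/); alveolar lacks voiced (/d/).

/t̪/, /d/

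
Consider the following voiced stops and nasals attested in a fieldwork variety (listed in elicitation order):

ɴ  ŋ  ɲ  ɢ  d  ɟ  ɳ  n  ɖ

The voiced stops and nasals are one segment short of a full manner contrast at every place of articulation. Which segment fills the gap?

place of articulation  oral stop  nasal   
alveolar          d         n       
retroflex         ɖ         ɳ       
palatal           ɟ         ɲ       
velar             —         ŋ       
uvular            ɢ         ɴ       
The velar row has no oral stop member, so the gap is the velar oral stop /ɡ/.

/ɡ/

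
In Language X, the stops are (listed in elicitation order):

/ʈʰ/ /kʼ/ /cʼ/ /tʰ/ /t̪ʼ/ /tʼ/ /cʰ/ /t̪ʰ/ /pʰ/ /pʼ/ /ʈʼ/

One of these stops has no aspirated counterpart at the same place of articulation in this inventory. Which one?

Bilabial: /pʰ/ ~ /pʼ/
Dental: /t̪ʰ/ ~ /t̪ʼ/
Alveolar: /tʰ/ ~ /tʼ/
Retroflex: /ʈʰ/ ~ /ʈʼ/
Palatal: /cʰ/ ~ /cʼ/
Velar: only /kʼ/ (ejective); no aspirated partner.
So /kʼ/ is the unpaired segment.

/kʼ/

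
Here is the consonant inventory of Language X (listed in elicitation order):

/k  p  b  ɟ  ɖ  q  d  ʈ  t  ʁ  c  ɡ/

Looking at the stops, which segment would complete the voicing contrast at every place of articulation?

Voiceless: /p/ (bilabial), /t/ (alveolar), /ʈ/ (retroflex), /c/ (palatal), /k/ (velar), /q/ (uvular).
Voiced: /b/ (bilabial), /d/ (alveolar), /ɖ/ (retroflex), /ɟ/ (palatal), /ɡ/ (velar).
The uvular row has no voiced member, so the gap is the voiced uvular stop /ɢ/.

/ɢ/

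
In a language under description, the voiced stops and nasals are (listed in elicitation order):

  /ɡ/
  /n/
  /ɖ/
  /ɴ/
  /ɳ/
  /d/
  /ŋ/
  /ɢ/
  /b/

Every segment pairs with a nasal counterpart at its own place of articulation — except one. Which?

/b/

Alveolar: /d/ ~ /n/
Retroflex: /ɖ/ ~ /ɳ/
Velar: /ɡ/ ~ /ŋ/
Uvular: /ɢ/ ~ /ɴ/
Bilabial: only /b/ (oral stop); no nasal partner.
So /b/ is the unpaired segment.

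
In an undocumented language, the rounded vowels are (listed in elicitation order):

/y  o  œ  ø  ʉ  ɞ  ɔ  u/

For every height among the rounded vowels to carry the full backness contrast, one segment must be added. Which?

high: front /y/, central /ʉ/, back /u/.
high-mid: front /ø/, central —, back /o/.
low-mid: front /œ/, central /ɞ/, back /ɔ/.
The high-mid row has no central member, so the gap is the high-mid central rounded vowel /ɵ/.

/ɵ/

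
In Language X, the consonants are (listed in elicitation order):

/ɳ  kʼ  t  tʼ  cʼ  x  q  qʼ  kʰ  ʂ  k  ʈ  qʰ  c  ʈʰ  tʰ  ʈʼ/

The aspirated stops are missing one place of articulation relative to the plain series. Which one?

alveolar: plain /t/, aspirated /tʰ/, ejective /tʼ/.
retroflex: plain /ʈ/, aspirated /ʈʰ/, ejective /ʈʼ/.
palatal: plain /c/, aspirated —, ejective /cʼ/.
velar: plain /k/, aspirated /kʰ/, ejective /kʼ/.
uvular: plain /q/, aspirated /qʰ/, ejective /qʼ/.
Every place of articulation has an aspirated member except palatal, where /cʰ/ would be expected.

palatal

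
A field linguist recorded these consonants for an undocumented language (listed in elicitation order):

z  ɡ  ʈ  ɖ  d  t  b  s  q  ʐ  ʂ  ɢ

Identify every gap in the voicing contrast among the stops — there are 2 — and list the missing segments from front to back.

Voiceless: /t/ (alveolar), /ʈ/ (retroflex), /q/ (uvular).
Voiced: /b/ (bilabial), /d/ (alveolar), /ɖ/ (retroflex), /ɡ/ (velar), /ɢ/ (uvular).
Gaps, from front to back: bilabial lacks voiceless (/p/); velar lacks voiceless (/k/).

/p/, /k/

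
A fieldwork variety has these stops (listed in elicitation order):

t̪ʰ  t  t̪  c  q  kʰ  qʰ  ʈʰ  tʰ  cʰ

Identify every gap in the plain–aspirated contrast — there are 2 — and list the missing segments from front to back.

/ʈ/, /k/

place of articulation  plain     aspirated
dental            t̪        t̪ʰ     
alveolar          t         tʰ      
retroflex         —         ʈʰ      
palatal           c         cʰ      
velar             —         kʰ      
uvular            q         qʰ      
Gaps, from front to back: retroflex lacks plain (/ʈ/); velar lacks plain (/k/).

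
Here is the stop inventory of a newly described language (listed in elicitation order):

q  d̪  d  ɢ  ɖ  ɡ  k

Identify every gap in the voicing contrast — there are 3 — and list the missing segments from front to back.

place of articulation  voiceless  voiced  
dental            —         d̪      
alveolar          —         d       
retroflex         —         ɖ       
velar             k         ɡ       
uvular            q         ɢ       
Gaps, from front to back: dental lacks voiceless (/t̪/); alveolar lacks voiceless (/t/); retroflex lacks voiceless (/ʈ/).

/t̪/, /t/, /ʈ/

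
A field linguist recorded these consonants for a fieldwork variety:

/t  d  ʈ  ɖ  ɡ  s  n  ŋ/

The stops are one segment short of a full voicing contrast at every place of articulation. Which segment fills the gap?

alveolar: voiceless /t/, voiced /d/.
retroflex: voiceless /ʈ/, voiced /ɖ/.
velar: voiceless —, voiced /ɡ/.
The velar row has no voiceless member, so the gap is the voiceless velar stop /k/.

/k/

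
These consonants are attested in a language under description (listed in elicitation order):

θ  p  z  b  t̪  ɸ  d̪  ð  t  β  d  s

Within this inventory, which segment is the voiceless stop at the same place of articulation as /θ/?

/t̪/

/θ/ is a voiceless dental fricative.
The voiceless stop at the same place is a voiceless dental stop — in this inventory, /t̪/.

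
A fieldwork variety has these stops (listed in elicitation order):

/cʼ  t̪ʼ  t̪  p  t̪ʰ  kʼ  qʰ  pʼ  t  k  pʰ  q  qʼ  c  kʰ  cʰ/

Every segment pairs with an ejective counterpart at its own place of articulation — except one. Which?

/t/

Bilabial: /p/ ~ /pʰ/ ~ /pʼ/
Dental: /t̪/ ~ /t̪ʰ/ ~ /t̪ʼ/
Palatal: /c/ ~ /cʰ/ ~ /cʼ/
Velar: /k/ ~ /kʰ/ ~ /kʼ/
Uvular: /q/ ~ /qʰ/ ~ /qʼ/
Alveolar: only /t/ (plain); no ejective partner.
So /t/ is the unpaired segment.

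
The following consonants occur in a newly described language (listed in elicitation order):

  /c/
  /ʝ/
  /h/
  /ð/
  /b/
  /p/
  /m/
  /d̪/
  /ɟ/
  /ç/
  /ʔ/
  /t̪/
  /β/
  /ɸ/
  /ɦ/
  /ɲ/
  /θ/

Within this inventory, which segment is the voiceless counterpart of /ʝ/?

/ʝ/ is a voiced palatal fricative.
The voiceless counterpart is a voiceless palatal fricative — in this inventory, /ç/.

/ç/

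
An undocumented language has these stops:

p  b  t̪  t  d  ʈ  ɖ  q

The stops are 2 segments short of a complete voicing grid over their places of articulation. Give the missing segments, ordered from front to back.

/d̪/, /ɢ/

place of articulation  voiceless  voiced  
bilabial          p         b       
dental            t̪        —       
alveolar          t         d       
retroflex         ʈ         ɖ       
uvular            q         —       
Gaps, from front to back: dental lacks voiced (/d̪/); uvular lacks voiced (/ɢ/).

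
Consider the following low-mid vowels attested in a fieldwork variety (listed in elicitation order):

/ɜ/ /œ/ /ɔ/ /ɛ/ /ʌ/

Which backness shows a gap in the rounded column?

central

front: unrounded /ɛ/, rounded /œ/.
central: unrounded /ɜ/, rounded —.
back: unrounded /ʌ/, rounded /ɔ/.
Every backness has a rounded member except central, where /ɞ/ would be expected.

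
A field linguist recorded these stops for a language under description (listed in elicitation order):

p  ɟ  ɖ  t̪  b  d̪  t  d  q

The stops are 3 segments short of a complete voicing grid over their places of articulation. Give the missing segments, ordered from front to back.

place of articulation  voiceless  voiced  
bilabial          p         b       
dental            t̪        d̪      
alveolar          t         d       
retroflex         —         ɖ       
palatal           —         ɟ       
uvular            q         —       
Gaps, from front to back: retroflex lacks voiceless (/ʈ/); palatal lacks voiceless (/c/); uvular lacks voiced (/ɢ/).

/ʈ/, /c/, /ɢ/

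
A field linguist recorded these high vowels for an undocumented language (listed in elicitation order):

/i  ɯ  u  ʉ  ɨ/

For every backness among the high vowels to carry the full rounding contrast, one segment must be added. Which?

Unrounded: /i/ (front), /ɨ/ (central), /ɯ/ (back).
Rounded: /ʉ/ (central), /u/ (back).
The front row has no rounded member, so the gap is the front rounded vowel /y/.

/y/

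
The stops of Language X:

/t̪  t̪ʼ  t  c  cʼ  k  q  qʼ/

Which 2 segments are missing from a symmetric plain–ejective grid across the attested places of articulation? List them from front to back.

Plain: /t̪/ (dental), /t/ (alveolar), /c/ (palatal), /k/ (velar), /q/ (uvular).
Ejective: /t̪ʼ/ (dental), /cʼ/ (palatal), /qʼ/ (uvular).
Gaps, from front to back: alveolar lacks ejective (/tʼ/); velar lacks ejective (/kʼ/).

/tʼ/, /kʼ/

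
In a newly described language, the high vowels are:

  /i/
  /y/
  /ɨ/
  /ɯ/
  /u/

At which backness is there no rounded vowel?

central

backness          unrounded  rounded 
front             i         y       
central           ɨ         —       
back              ɯ         u       
Every backness has a rounded member except central, where /ʉ/ would be expected.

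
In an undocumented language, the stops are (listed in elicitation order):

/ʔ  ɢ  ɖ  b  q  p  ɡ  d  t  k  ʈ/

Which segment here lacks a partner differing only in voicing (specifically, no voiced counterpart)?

Bilabial: /p/ ~ /b/
Alveolar: /t/ ~ /d/
Retroflex: /ʈ/ ~ /ɖ/
Velar: /k/ ~ /ɡ/
Uvular: /q/ ~ /ɢ/
Glottal: only /ʔ/ (voiceless); no voiced partner.
So /ʔ/ is the unpaired segment.

/ʔ/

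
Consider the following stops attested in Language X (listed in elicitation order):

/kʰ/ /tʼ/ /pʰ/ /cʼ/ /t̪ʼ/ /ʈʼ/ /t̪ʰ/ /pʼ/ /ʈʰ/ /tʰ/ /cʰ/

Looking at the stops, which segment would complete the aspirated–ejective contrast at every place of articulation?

/kʼ/

place of articulation  aspirated  ejective
bilabial          pʰ        pʼ      
dental            t̪ʰ       t̪ʼ     
alveolar          tʰ        tʼ      
retroflex         ʈʰ        ʈʼ      
palatal           cʰ        cʼ      
velar             kʰ        —       
The velar row has no ejective member, so the gap is the ejective velar stop /kʼ/.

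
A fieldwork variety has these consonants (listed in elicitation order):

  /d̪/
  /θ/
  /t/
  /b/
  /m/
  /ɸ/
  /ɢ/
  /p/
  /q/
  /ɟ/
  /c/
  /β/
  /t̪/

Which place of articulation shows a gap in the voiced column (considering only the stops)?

Voiceless: /p/ (bilabial), /t̪/ (dental), /t/ (alveolar), /c/ (palatal), /q/ (uvular).
Voiced: /b/ (bilabial), /d̪/ (dental), /ɟ/ (palatal), /ɢ/ (uvular).
Every place of articulation has a voiced member except alveolar, where /d/ would be expected.

alveolar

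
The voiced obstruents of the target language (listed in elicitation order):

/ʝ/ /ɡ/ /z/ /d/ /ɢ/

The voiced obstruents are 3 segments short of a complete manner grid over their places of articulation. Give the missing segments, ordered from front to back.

alveolar: stop /d/, fricative /z/.
palatal: stop —, fricative /ʝ/.
velar: stop /ɡ/, fricative —.
uvular: stop /ɢ/, fricative —.
Gaps, from front to back: palatal lacks stop (/ɟ/); velar lacks fricative (/ɣ/); uvular lacks fricative (/ʁ/).

/ɟ/, /ɣ/, /ʁ/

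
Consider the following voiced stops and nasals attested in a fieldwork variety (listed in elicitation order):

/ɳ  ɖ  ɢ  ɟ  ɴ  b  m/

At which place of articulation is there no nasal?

palatal

place of articulation  oral stop  nasal   
bilabial          b         m       
retroflex         ɖ         ɳ       
palatal           ɟ         —       
uvular            ɢ         ɴ       
Every place of articulation has a nasal member except palatal, where /ɲ/ would be expected.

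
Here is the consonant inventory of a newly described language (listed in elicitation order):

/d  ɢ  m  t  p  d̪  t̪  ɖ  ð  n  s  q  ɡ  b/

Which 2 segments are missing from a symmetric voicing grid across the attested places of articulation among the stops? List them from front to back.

/ʈ/, /k/

bilabial: voiceless /p/, voiced /b/.
dental: voiceless /t̪/, voiced /d̪/.
alveolar: voiceless /t/, voiced /d/.
retroflex: voiceless —, voiced /ɖ/.
velar: voiceless —, voiced /ɡ/.
uvular: voiceless /q/, voiced /ɢ/.
Gaps, from front to back: retroflex lacks voiceless (/ʈ/); velar lacks voiceless (/k/).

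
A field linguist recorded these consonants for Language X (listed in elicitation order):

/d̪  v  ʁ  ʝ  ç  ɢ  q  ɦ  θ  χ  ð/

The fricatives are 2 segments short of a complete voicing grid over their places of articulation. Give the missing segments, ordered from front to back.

place of articulation  voiceless  voiced  
labiodental       —         v       
dental            θ         ð       
palatal           ç         ʝ       
uvular            χ         ʁ       
glottal           —         ɦ       
Gaps, from front to back: labiodental lacks voiceless (/f/); glottal lacks voiceless (/h/).

/f/, /h/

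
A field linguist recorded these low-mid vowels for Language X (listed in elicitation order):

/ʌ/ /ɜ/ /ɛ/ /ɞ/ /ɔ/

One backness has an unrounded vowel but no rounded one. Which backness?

front

front: unrounded /ɛ/, rounded —.
central: unrounded /ɜ/, rounded /ɞ/.
back: unrounded /ʌ/, rounded /ɔ/.
Every backness has a rounded member except front, where /œ/ would be expected.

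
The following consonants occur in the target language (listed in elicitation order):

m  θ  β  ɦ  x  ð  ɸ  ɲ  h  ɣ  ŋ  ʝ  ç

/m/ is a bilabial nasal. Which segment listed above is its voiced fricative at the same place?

/β/

The voiced fricative at the same place is a voiced bilabial fricative — in this inventory, /β/.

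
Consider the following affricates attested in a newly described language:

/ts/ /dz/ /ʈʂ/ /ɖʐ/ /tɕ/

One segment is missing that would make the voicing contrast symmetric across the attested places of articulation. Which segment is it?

/dʑ/

Voiceless: /ts/ (alveolar), /ʈʂ/ (retroflex), /tɕ/ (alveolo-palatal).
Voiced: /dz/ (alveolar), /ɖʐ/ (retroflex).
The alveolo-palatal row has no voiced member, so the gap is the voiced alveolo-palatal affricate /dʑ/.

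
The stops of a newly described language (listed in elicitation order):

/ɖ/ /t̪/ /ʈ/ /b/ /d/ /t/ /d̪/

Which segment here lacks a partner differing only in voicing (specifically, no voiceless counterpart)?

Dental: /t̪/ ~ /d̪/
Alveolar: /t/ ~ /d/
Retroflex: /ʈ/ ~ /ɖ/
Bilabial: only /b/ (voiced); no voiceless partner.
So /b/ is the unpaired segment.

/b/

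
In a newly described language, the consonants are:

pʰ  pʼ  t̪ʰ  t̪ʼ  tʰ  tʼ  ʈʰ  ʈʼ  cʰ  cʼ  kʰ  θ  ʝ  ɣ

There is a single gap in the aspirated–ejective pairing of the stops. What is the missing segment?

/kʼ/

bilabial: aspirated /pʰ/, ejective /pʼ/.
dental: aspirated /t̪ʰ/, ejective /t̪ʼ/.
alveolar: aspirated /tʰ/, ejective /tʼ/.
retroflex: aspirated /ʈʰ/, ejective /ʈʼ/.
palatal: aspirated /cʰ/, ejective /cʼ/.
velar: aspirated /kʰ/, ejective —.
The velar row has no ejective member, so the gap is the ejective velar stop /kʼ/.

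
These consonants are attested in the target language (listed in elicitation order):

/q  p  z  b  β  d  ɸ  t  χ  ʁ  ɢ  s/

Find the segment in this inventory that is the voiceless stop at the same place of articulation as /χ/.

/q/

/χ/ is a voiceless uvular fricative.
The voiceless stop at the same place is a voiceless uvular stop — in this inventory, /q/.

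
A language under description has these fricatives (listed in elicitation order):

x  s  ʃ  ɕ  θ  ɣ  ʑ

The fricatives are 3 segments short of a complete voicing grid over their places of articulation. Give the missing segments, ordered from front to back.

Voiceless: /θ/ (dental), /s/ (alveolar), /ʃ/ (postalveolar), /ɕ/ (alveolo-palatal), /x/ (velar).
Voiced: /ʑ/ (alveolo-palatal), /ɣ/ (velar).
Gaps, from front to back: dental lacks voiced (/ð/); alveolar lacks voiced (/z/); postalveolar lacks voiced (/ʒ/).

/ð/, /z/, /ʒ/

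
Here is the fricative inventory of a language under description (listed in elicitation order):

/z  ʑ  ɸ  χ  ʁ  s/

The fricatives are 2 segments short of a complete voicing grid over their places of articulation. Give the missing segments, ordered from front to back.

/β/, /ɕ/

Voiceless: /ɸ/ (bilabial), /s/ (alveolar), /χ/ (uvular).
Voiced: /z/ (alveolar), /ʑ/ (alveolo-palatal), /ʁ/ (uvular).
Gaps, from front to back: bilabial lacks voiced (/β/); alveolo-palatal lacks voiceless (/ɕ/).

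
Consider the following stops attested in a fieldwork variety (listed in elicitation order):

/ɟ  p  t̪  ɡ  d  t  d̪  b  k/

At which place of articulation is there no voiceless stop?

Voiceless: /p/ (bilabial), /t̪/ (dental), /t/ (alveolar), /k/ (velar).
Voiced: /b/ (bilabial), /d̪/ (dental), /d/ (alveolar), /ɟ/ (palatal), /ɡ/ (velar).
Every place of articulation has a voiceless member except palatal, where /c/ would be expected.

palatal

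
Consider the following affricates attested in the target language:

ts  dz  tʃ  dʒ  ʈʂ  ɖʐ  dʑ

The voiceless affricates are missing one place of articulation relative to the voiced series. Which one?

alveolo-palatal

Voiceless: /ts/ (alveolar), /tʃ/ (postalveolar), /ʈʂ/ (retroflex).
Voiced: /dz/ (alveolar), /dʒ/ (postalveolar), /ɖʐ/ (retroflex), /dʑ/ (alveolo-palatal).
Every place of articulation has a voiceless member except alveolo-palatal, where /tɕ/ would be expected.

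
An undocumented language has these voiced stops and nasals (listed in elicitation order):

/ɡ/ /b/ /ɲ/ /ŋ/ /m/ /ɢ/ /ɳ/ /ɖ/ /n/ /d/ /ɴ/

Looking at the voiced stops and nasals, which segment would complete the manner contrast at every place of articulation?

/ɟ/

place of articulation  oral stop  nasal   
bilabial          b         m       
alveolar          d         n       
retroflex         ɖ         ɳ       
palatal           —         ɲ       
velar             ɡ         ŋ       
uvular            ɢ         ɴ       
The palatal row has no oral stop member, so the gap is the palatal oral stop /ɟ/.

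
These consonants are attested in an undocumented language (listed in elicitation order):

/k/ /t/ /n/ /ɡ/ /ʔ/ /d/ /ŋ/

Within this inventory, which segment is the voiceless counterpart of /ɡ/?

/k/

/ɡ/ is a voiced velar stop.
The voiceless counterpart is a voiceless velar stop — in this inventory, /k/.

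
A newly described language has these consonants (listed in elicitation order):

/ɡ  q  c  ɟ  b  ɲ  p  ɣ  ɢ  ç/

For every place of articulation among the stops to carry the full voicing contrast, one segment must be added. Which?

place of articulation  voiceless  voiced  
bilabial          p         b       
palatal           c         ɟ       
velar             —         ɡ       
uvular            q         ɢ       
The velar row has no voiceless member, so the gap is the voiceless velar stop /k/.

/k/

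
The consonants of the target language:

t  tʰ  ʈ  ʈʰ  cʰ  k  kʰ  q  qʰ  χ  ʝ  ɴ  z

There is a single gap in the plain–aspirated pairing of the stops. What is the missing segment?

Plain: /t/ (alveolar), /ʈ/ (retroflex), /k/ (velar), /q/ (uvular).
Aspirated: /tʰ/ (alveolar), /ʈʰ/ (retroflex), /cʰ/ (palatal), /kʰ/ (velar), /qʰ/ (uvular).
The palatal row has no plain member, so the gap is the plain palatal stop /c/.

/c/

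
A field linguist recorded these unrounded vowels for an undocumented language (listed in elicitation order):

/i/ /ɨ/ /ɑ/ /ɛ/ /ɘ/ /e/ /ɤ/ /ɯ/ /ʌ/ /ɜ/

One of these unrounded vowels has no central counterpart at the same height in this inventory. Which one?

/ɑ/

High: /i/ ~ /ɨ/ ~ /ɯ/
High-mid: /e/ ~ /ɘ/ ~ /ɤ/
Low-mid: /ɛ/ ~ /ɜ/ ~ /ʌ/
Low: only /ɑ/ (back); no central partner.
So /ɑ/ is the unpaired segment.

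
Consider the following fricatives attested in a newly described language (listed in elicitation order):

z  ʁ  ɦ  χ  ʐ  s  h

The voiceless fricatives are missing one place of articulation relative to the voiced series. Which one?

place of articulation  voiceless  voiced  
alveolar          s         z       
retroflex         —         ʐ       
uvular            χ         ʁ       
glottal           h         ɦ       
Every place of articulation has a voiceless member except retroflex, where /ʂ/ would be expected.

retroflex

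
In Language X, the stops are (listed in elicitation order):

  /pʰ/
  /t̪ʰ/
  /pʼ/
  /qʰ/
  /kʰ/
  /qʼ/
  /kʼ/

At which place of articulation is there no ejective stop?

dental

Aspirated: /pʰ/ (bilabial), /t̪ʰ/ (dental), /kʰ/ (velar), /qʰ/ (uvular).
Ejective: /pʼ/ (bilabial), /kʼ/ (velar), /qʼ/ (uvular).
Every place of articulation has an ejective member except dental, where /t̪ʼ/ would be expected.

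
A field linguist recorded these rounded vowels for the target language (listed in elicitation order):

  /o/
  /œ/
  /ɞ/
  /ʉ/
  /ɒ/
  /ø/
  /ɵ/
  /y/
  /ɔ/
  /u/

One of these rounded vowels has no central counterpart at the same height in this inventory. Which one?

High: /y/ ~ /ʉ/ ~ /u/
High-mid: /ø/ ~ /ɵ/ ~ /o/
Low-mid: /œ/ ~ /ɞ/ ~ /ɔ/
Low: only /ɒ/ (back); no central partner.
So /ɒ/ is the unpaired segment.

/ɒ/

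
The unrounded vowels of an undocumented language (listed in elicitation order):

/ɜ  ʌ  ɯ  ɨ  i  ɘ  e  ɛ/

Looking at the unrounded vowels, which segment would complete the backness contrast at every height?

Front: /i/ (high), /e/ (high-mid), /ɛ/ (low-mid).
Central: /ɨ/ (high), /ɘ/ (high-mid), /ɜ/ (low-mid).
Back: /ɯ/ (high), /ʌ/ (low-mid).
The high-mid row has no back member, so the gap is the high-mid back unrounded vowel /ɤ/.

/ɤ/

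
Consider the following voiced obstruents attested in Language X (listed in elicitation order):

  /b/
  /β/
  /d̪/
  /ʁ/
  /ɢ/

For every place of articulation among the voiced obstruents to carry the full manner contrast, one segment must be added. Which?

/ð/

bilabial: stop /b/, fricative /β/.
dental: stop /d̪/, fricative —.
uvular: stop /ɢ/, fricative /ʁ/.
The dental row has no fricative member, so the gap is the dental fricative /ð/.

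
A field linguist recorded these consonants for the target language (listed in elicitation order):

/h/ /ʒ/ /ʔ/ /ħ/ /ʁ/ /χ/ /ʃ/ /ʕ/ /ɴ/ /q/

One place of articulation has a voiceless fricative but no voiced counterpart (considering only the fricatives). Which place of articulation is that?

glottal

postalveolar: voiceless /ʃ/, voiced /ʒ/.
uvular: voiceless /χ/, voiced /ʁ/.
pharyngeal: voiceless /ħ/, voiced /ʕ/.
glottal: voiceless /h/, voiced —.
Every place of articulation has a voiced member except glottal, where /ɦ/ would be expected.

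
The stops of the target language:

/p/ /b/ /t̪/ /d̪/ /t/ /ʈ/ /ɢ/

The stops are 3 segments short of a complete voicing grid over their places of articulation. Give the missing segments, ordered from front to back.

/d/, /ɖ/, /q/

bilabial: voiceless /p/, voiced /b/.
dental: voiceless /t̪/, voiced /d̪/.
alveolar: voiceless /t/, voiced —.
retroflex: voiceless /ʈ/, voiced —.
uvular: voiceless —, voiced /ɢ/.
Gaps, from front to back: alveolar lacks voiced (/d/); retroflex lacks voiced (/ɖ/); uvular lacks voiceless (/q/).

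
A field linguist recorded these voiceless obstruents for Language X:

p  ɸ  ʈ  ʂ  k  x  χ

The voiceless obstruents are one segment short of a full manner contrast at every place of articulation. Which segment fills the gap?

Stop: /p/ (bilabial), /ʈ/ (retroflex), /k/ (velar).
Fricative: /ɸ/ (bilabial), /ʂ/ (retroflex), /x/ (velar), /χ/ (uvular).
The uvular row has no stop member, so the gap is the uvular stop /q/.

/q/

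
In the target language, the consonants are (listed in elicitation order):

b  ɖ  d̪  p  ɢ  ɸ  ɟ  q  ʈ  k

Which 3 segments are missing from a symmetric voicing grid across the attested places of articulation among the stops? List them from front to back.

/t̪/, /c/, /ɡ/

place of articulation  voiceless  voiced  
bilabial          p         b       
dental            —         d̪      
retroflex         ʈ         ɖ       
palatal           —         ɟ       
velar             k         —       
uvular            q         ɢ       
Gaps, from front to back: dental lacks voiceless (/t̪/); palatal lacks voiceless (/c/); velar lacks voiced (/ɡ/).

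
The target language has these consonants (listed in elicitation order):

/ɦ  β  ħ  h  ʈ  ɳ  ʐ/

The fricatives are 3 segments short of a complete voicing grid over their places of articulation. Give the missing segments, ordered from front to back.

place of articulation  voiceless  voiced  
bilabial          —         β       
retroflex         —         ʐ       
pharyngeal        ħ         —       
glottal           h         ɦ       
Gaps, from front to back: bilabial lacks voiceless (/ɸ/); retroflex lacks voiceless (/ʂ/); pharyngeal lacks voiced (/ʕ/).

/ɸ/, /ʂ/, /ʕ/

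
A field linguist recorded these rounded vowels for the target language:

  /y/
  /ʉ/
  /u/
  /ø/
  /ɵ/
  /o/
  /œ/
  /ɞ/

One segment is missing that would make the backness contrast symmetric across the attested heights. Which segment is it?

height            front     central   back    
high              y         ʉ         u       
high-mid          ø         ɵ         o       
low-mid           œ         ɞ         —       
The low-mid row has no back member, so the gap is the low-mid back rounded vowel /ɔ/.

/ɔ/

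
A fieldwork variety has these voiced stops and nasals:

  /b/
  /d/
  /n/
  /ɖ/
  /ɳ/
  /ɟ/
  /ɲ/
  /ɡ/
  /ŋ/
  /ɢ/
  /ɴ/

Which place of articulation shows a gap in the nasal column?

bilabial

bilabial: oral stop /b/, nasal —.
alveolar: oral stop /d/, nasal /n/.
retroflex: oral stop /ɖ/, nasal /ɳ/.
palatal: oral stop /ɟ/, nasal /ɲ/.
velar: oral stop /ɡ/, nasal /ŋ/.
uvular: oral stop /ɢ/, nasal /ɴ/.
Every place of articulation has a nasal member except bilabial, where /m/ would be expected.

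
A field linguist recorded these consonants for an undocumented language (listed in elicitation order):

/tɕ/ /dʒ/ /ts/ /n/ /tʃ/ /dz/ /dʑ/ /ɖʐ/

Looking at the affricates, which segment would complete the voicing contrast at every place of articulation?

Voiceless: /ts/ (alveolar), /tʃ/ (postalveolar), /tɕ/ (alveolo-palatal).
Voiced: /dz/ (alveolar), /dʒ/ (postalveolar), /ɖʐ/ (retroflex), /dʑ/ (alveolo-palatal).
The retroflex row has no voiceless member, so the gap is the voiceless retroflex affricate /ʈʂ/.

/ʈʂ/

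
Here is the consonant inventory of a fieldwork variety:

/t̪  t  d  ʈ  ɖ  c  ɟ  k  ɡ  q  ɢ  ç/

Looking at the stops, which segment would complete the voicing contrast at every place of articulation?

Voiceless: /t̪/ (dental), /t/ (alveolar), /ʈ/ (retroflex), /c/ (palatal), /k/ (velar), /q/ (uvular).
Voiced: /d/ (alveolar), /ɖ/ (retroflex), /ɟ/ (palatal), /ɡ/ (velar), /ɢ/ (uvular).
The dental row has no voiced member, so the gap is the voiced dental stop /d̪/.

/d̪/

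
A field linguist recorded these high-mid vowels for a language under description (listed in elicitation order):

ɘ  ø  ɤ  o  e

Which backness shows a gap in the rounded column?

backness          unrounded  rounded 
front             e         ø       
central           ɘ         —       
back              ɤ         o       
Every backness has a rounded member except central, where /ɵ/ would be expected.

central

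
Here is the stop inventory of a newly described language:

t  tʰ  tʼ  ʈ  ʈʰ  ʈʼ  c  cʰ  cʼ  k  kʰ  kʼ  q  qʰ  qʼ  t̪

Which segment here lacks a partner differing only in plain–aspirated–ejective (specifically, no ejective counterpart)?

/t̪/

Alveolar: /t/ ~ /tʰ/ ~ /tʼ/
Retroflex: /ʈ/ ~ /ʈʰ/ ~ /ʈʼ/
Palatal: /c/ ~ /cʰ/ ~ /cʼ/
Velar: /k/ ~ /kʰ/ ~ /kʼ/
Uvular: /q/ ~ /qʰ/ ~ /qʼ/
Dental: only /t̪/ (plain); no ejective partner.
So /t̪/ is the unpaired segment.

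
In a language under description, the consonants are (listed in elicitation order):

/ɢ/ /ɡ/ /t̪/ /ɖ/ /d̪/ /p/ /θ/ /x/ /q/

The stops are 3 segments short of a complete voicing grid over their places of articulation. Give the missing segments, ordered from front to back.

place of articulation  voiceless  voiced  
bilabial          p         —       
dental            t̪        d̪      
retroflex         —         ɖ       
velar             —         ɡ       
uvular            q         ɢ       
Gaps, from front to back: bilabial lacks voiced (/b/); retroflex lacks voiceless (/ʈ/); velar lacks voiceless (/k/).

/b/, /ʈ/, /k/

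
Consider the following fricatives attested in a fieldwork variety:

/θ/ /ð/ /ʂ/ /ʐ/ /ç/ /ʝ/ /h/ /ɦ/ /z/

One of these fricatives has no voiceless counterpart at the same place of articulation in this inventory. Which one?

/z/

Dental: /θ/ ~ /ð/
Retroflex: /ʂ/ ~ /ʐ/
Palatal: /ç/ ~ /ʝ/
Glottal: /h/ ~ /ɦ/
Alveolar: only /z/ (voiced); no voiceless partner.
So /z/ is the unpaired segment.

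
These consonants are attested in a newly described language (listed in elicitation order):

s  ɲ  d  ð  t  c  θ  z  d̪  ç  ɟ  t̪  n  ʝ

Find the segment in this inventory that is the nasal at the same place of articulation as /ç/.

/ç/ is a voiceless palatal fricative.
The nasal at the same place is a palatal nasal — in this inventory, /ɲ/.

/ɲ/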